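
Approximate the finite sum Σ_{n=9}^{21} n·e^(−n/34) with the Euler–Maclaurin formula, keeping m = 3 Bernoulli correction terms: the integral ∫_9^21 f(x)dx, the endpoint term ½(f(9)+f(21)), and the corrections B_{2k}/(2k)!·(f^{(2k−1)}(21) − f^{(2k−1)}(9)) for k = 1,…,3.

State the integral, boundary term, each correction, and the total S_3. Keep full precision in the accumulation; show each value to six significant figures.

S_3 ≈ 122.745

∫_9^21 x·e^(−x/34) dx evaluates to 113.659.
½[f(9) + f(21)] = ½[6.90688 + 11.3234] = 9.11516.
So far: 122.774.
Order-1 term: 1/12 · (0.206169 − 0.564288) = -0.0298432.
Running total after k=1: 122.745.
Order-2 term: −1/720 · (0.00111124 − 0.00181587) = 9.78660e-07.
Running total after k=2: 122.745.
Order-3 term: 1/30240 · (1.76828e-06 − 2.71939e-06) = -3.14520e-11.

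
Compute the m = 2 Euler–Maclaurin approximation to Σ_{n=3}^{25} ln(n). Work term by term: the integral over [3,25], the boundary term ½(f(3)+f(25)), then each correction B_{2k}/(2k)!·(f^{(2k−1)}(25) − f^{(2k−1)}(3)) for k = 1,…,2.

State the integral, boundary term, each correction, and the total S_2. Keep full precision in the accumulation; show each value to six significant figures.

The integral term ∫_3^25 ln(x) dx = 55.1761.
Endpoint term: (f(3) + f(25))/2 = (1.09861 + 3.21888)/2 = 2.15874.
Integral + boundary = 57.3348.
Order-1 term: 1/12 · (0.0400000 − 0.333333) = -0.0244444.
Partial sum through k=1: 57.3104.
Order-2 term: −1/720 · (0.000128000 − 0.0740741) = 0.000102703.

S_2 ≈ 57.3105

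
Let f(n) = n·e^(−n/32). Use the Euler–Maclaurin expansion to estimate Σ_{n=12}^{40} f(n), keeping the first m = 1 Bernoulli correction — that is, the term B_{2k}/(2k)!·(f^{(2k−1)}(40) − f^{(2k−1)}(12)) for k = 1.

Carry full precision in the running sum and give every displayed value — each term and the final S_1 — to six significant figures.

S_1 ≈ 317.408

∫_12^40 x·e^(−x/32) dx evaluates to 307.596.
Endpoint term: (f(12) + f(40))/2 = (8.24747 + 11.4602)/2 = 9.85383.
Integral + boundary = 317.450.
Order-1 term: 1/12 · (-0.0716262 − 0.429556) = -0.0417652.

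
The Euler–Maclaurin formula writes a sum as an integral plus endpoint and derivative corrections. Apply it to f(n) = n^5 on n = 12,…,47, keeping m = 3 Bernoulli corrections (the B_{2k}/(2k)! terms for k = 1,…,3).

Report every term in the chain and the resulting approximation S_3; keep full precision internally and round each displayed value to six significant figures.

S_3 ≈ 1.91286e+09

∫_12^47 x^5 dx evaluates to 1.79604e+09.
Endpoint term: (f(12) + f(47))/2 = (248832 + 2.29345e+08)/2 = 1.14797e+08.
Running total after boundary: 1.91084e+09.
Order-1 term: 1/12 · (2.43984e+07 − 103680) = 2.02456e+06.
Running total after k=1: 1.91286e+09.
Order-2 term: −1/720 · (132540 − 8640.00) = -172.083.
Running total after k=2: 1.91286e+09.
Order-3 term: 1/30240 · (120.000 − 120.000) = 0.00000.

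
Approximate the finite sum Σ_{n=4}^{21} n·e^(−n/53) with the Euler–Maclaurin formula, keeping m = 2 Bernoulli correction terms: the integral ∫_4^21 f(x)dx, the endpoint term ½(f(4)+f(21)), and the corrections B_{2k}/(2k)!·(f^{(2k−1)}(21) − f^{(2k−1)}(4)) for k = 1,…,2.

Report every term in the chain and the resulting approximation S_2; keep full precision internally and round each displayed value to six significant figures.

∫_4^21 x·e^(−x/53) dx evaluates to 162.457.
½[f(4) + f(21)] = ½[3.70922 + 14.1299] = 8.91958.
Running total after boundary: 171.376.
Correction k=1: B_{2}/2! · (f^{(1)}(21) − f^{(1)}(4)) = 1/12 · (0.406252 − 0.857321) = -0.0375891.
After k=1: 171.339.
Correction k=2: B_{4}/4! · (f^{(3)}(21) − f^{(3)}(4)) = −1/720 · (0.000623695 − 0.000965444) = 4.74651e-07.

S_2 ≈ 171.339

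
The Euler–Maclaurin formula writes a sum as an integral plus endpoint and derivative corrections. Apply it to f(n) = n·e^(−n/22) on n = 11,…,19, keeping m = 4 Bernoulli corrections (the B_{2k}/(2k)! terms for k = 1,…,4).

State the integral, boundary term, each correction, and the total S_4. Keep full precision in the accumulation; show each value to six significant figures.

S_4 ≈ 67.3554

∫_11^19 x·e^(−x/22) dx evaluates to 60.0345.
½[f(11) + f(19)] = ½[6.67184 + 8.01090] = 7.34137.
Running total after boundary: 67.3759.
Correction k=1: B_{2}/2! · (f^{(1)}(19) − f^{(1)}(11)) = 1/12 · (0.0574945 − 0.303265) = -0.0204809.
Running total after k=1: 67.3554.
Correction k=2: B_{4}/4! · (f^{(3)}(19) − f^{(3)}(11)) = −1/720 · (0.00186105 − 0.00313291) = 1.76647e-06.
Running total after k=2: 67.3554.
Correction k=3: B_{6}/6! · (f^{(5)}(19) − f^{(5)}(11)) = 1/30240 · (7.44484e-06 − 1.16513e-05) = -1.39103e-10.
Running total after k=3: 67.3554.
Correction k=4: B_{8}/8! · (f^{(7)}(19) − f^{(7)}(11)) = −1/1209600 · (2.28193e-08 − 3.47720e-08) = 9.88155e-15.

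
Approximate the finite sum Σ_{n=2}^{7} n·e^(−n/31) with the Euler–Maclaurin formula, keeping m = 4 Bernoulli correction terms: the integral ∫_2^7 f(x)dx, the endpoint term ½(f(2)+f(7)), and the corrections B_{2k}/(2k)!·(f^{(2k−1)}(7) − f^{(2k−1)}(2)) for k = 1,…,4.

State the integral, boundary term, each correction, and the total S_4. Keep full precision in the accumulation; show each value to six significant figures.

The integral term ∫_2^7 x·e^(−x/31) dx = 19.1902.
Boundary: ½(f(2) + f(7)) = ½(1.87504 + 5.58511) = 3.73007.
So far: 22.9202.
Order-1 term: 1/12 · (0.617708 − 0.877036) = -0.0216107.
Partial sum through k=1: 22.8986.
Order-2 term: −1/720 · (0.00230328 − 0.00286376) = 7.78450e-07.
Partial sum through k=2: 22.8986.
Order-3 term: 1/30240 · (4.12465e-06 − 5.01030e-06) = -2.92876e-11.
Partial sum through k=3: 22.8986.
Order-4 term: −1/1209600 · (6.09005e-09 − 7.32635e-09) = 1.02207e-15.

S_4 ≈ 22.8986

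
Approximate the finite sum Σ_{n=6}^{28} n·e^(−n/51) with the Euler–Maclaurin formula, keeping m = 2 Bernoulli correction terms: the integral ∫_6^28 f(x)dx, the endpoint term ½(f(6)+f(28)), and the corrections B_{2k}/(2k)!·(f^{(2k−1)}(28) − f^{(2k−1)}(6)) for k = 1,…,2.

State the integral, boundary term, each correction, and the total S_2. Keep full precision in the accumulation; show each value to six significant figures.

Integral: ∫_6^28 x·e^(−x/51) dx = 257.541.
½[f(6) + f(28)] = ½[5.33406 + 16.1704] = 10.7522.
Integral + boundary = 268.293.
k=1: B_{2}/(2)! × [f^{(1)}(28) − f^{(1)}(6)] = 1/12 × (0.260448 − 0.784420) = -0.0436643.
After k=1: 268.249.
k=2: B_{4}/(4)! × [f^{(3)}(28) − f^{(3)}(6)] = −1/720 × (0.000544206 − 0.000985175) = 6.12457e-07.

S_2 ≈ 268.249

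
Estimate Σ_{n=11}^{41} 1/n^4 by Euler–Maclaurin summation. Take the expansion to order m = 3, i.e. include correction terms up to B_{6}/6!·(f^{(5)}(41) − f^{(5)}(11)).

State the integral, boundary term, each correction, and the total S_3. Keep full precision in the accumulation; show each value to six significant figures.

S_3 ≈ 0.000281988

Integral: ∫_11^41 1/x^4 dx = 0.000245602.
Endpoint term: (f(11) + f(41))/2 = (6.83013e-05 + 3.53887e-07)/2 = 3.43276e-05.
Running total after boundary: 0.000279929.
Order-1 term: 1/12 · (-3.45256e-08 − (-2.48369e-05)) = 2.06686e-06.
After k=1: 0.000281996.
Order-2 term: −1/720 · (-6.16161e-10 − (-6.15790e-06)) = -8.55178e-09.
After k=2: 0.000281988.
Order-3 term: 1/30240 · (-2.05265e-11 − (-2.84994e-06)) = 9.42432e-11.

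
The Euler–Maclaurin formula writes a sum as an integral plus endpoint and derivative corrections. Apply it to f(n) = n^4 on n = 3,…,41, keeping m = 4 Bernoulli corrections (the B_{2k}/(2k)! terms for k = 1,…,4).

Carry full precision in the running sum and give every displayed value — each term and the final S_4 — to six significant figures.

Integral: ∫_3^41 x^4 dx = 2.31712e+07.
Endpoint term: (f(3) + f(41))/2 = (81.0000 + 2.82576e+06)/2 = 1.41292e+06.
So far: 2.45841e+07.
Order-1 term: 1/12 · (275684 − 108.000) = 22964.7.
After k=1: 2.46071e+07.
Order-2 term: −1/720 · (984.000 − 72.0000) = -1.26667.
After k=2: 2.46071e+07.
Order-3 term: 1/30240 · (0.00000 − 0.00000) = 0.00000.
After k=3: 2.46071e+07.
Order-4 term: −1/1209600 · (0.00000 − 0.00000) = 0.00000.

S_4 ≈ 2.46071e+07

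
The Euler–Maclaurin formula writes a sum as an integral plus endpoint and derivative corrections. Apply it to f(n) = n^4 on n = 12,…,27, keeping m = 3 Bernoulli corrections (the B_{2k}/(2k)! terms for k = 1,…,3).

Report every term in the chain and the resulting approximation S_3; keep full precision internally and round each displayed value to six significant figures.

S_3 ≈ 3.10209e+06

Integral: ∫_12^27 x^4 dx = 2.82002e+06.
Endpoint term: (f(12) + f(27))/2 = (20736.0 + 531441)/2 = 276088.
Running total after boundary: 3.09610e+06.
Correction k=1: B_{2}/2! · (f^{(1)}(27) − f^{(1)}(12)) = 1/12 · (78732.0 − 6912.00) = 5985.00.
After k=1: 3.10209e+06.
Correction k=2: B_{4}/4! · (f^{(3)}(27) − f^{(3)}(12)) = −1/720 · (648.000 − 288.000) = -0.500000.
After k=2: 3.10209e+06.
Correction k=3: B_{6}/6! · (f^{(5)}(27) − f^{(5)}(12)) = 1/30240 · (0.00000 − 0.00000) = 0.00000.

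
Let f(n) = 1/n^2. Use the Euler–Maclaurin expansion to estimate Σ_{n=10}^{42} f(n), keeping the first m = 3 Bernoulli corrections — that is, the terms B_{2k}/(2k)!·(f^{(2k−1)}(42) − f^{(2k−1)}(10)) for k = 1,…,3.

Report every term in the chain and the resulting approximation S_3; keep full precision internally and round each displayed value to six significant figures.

S_3 ≈ 0.0816380

The integral term ∫_10^42 1/x^2 dx = 0.0761905.
Endpoint term: (f(10) + f(42))/2 = (0.0100000 + 0.000566893)/2 = 0.00528345.
Running total after boundary: 0.0814739.
Order-1 term: 1/12 · (-2.69949e-05 − (-0.00200000)) = 0.000164417.
Running total after k=1: 0.0816383.
Order-2 term: −1/720 · (-1.83639e-07 − (-0.000240000)) = -3.33078e-07.
Running total after k=2: 0.0816380.
Order-3 term: 1/30240 · (-3.12311e-09 − (-7.20000e-05)) = 2.38085e-09.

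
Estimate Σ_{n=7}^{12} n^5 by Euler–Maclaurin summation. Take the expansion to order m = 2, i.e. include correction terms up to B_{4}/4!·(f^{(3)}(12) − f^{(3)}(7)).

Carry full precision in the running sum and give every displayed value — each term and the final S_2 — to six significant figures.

Integral: ∫_7^12 x^5 dx = 478056.
Boundary: ½(f(7) + f(12)) = ½(16807.0 + 248832) = 132820.
Running total after boundary: 610875.
Order-1 term: 1/12 · (103680 − 12005.0) = 7639.58.
After k=1: 618515.
Order-2 term: −1/720 · (8640.00 − 2940.00) = -7.91667.

S_2 ≈ 618507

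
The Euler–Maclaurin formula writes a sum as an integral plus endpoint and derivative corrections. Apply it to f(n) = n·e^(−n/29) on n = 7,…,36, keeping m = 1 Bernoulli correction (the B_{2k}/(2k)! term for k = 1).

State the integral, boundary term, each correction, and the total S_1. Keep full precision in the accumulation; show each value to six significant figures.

The integral term ∫_7^36 x·e^(−x/29) dx = 275.370.
Endpoint term: (f(7) + f(36))/2 = (5.49881 + 10.4035)/2 = 7.95114.
Running total after boundary: 283.321.
Order-1 term: 1/12 · (-0.0697551 − 0.595930) = -0.0554737.

S_1 ≈ 283.266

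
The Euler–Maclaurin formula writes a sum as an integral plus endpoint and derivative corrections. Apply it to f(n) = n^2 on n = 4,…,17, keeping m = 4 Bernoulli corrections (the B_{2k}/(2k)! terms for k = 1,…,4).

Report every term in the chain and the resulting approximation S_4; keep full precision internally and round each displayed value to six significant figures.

S_4 ≈ 1771.00

Integral: ∫_4^17 x^2 dx = 1616.33.
Boundary: ½(f(4) + f(17)) = ½(16.0000 + 289.000) = 152.500.
Integral + boundary = 1768.83.
k=1: B_{2}/(2)! × [f^{(1)}(17) − f^{(1)}(4)] = 1/12 × (34.0000 − 8.00000) = 2.16667.
Running total after k=1: 1771.00.
k=2: B_{4}/(4)! × [f^{(3)}(17) − f^{(3)}(4)] = −1/720 × (0.00000 − 0.00000) = 0.00000.
Running total after k=2: 1771.00.
k=3: B_{6}/(6)! × [f^{(5)}(17) − f^{(5)}(4)] = 1/30240 × (0.00000 − 0.00000) = 0.00000.
Running total after k=3: 1771.00.
k=4: B_{8}/(8)! × [f^{(7)}(17) − f^{(7)}(4)] = −1/1209600 × (0.00000 − 0.00000) = 0.00000.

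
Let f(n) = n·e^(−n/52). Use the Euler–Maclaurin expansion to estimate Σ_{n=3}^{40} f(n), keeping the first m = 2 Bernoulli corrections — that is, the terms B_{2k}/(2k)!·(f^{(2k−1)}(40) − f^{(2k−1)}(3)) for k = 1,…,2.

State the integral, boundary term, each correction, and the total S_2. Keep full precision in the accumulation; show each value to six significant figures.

S_2 ≈ 493.528

The integral term ∫_3^40 x·e^(−x/52) dx = 482.910.
½[f(3) + f(40)] = ½[2.83182 + 18.5348] = 10.6833.
Integral + boundary = 493.594.
Order-1 term: 1/12 · (0.106931 − 0.889482) = -0.0652126.
Partial sum through k=1: 493.528.
Order-2 term: −1/720 · (0.000382274 − 0.00102713) = 8.95634e-07.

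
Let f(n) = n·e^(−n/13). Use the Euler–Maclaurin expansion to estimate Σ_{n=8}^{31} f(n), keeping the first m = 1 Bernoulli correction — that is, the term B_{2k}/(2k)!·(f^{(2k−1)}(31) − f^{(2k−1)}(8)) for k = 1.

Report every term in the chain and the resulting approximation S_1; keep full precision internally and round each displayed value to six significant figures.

The integral term ∫_8^31 x·e^(−x/13) dx = 94.8430.
Endpoint term: (f(8) + f(31))/2 = (4.32346 + 2.85586)/2 = 3.58966.
So far: 98.4327.
Order-1 term: 1/12 · (-0.127557 − 0.207859) = -0.0279513.

S_1 ≈ 98.4048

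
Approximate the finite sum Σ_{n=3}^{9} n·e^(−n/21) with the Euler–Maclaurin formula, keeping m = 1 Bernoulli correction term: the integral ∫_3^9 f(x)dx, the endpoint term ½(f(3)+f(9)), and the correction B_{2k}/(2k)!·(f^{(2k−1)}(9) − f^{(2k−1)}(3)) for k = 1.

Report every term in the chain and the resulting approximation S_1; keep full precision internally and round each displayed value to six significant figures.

S_1 ≈ 30.7007

Integral: ∫_3^9 x·e^(−x/21) dx = 26.4999.
½[f(3) + f(9)] = ½[2.60063 + 5.86295] = 4.23179.
Integral + boundary = 30.7316.
Correction k=1: B_{2}/2! · (f^{(1)}(9) − f^{(1)}(3)) = 1/12 · (0.372251 − 0.743038) = -0.0308989.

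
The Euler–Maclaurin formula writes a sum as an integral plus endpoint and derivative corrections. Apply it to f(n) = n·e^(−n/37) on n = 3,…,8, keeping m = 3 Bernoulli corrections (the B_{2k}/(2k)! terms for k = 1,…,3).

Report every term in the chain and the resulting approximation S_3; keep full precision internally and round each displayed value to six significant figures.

S_3 ≈ 28.0642

Integral: ∫_3^8 x·e^(−x/37) dx = 23.4768.
Endpoint term: (f(3) + f(8))/2 = (2.76636 + 6.44449)/2 = 4.60542.
Running total after boundary: 28.0822.
Correction k=1: B_{2}/2! · (f^{(1)}(8) − f^{(1)}(3)) = 1/12 · (0.631386 − 0.847353) = -0.0179972.
Running total after k=1: 28.0642.
Correction k=2: B_{4}/4! · (f^{(3)}(8) − f^{(3)}(3)) = −1/720 · (0.00163806 − 0.00196610) = 4.55607e-07.
Running total after k=2: 28.0642.
Correction k=3: B_{6}/6! · (f^{(5)}(8) − f^{(5)}(3)) = 1/30240 · (2.05619e-06 − 2.42019e-06) = -1.20371e-11.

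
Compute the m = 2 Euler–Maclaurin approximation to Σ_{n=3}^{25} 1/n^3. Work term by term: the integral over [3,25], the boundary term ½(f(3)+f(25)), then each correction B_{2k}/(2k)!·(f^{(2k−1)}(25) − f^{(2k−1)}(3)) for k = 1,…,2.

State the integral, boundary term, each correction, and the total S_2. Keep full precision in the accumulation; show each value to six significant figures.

∫_3^25 1/x^3 dx evaluates to 0.0547556.
Endpoint term: (f(3) + f(25))/2 = (0.0370370 + 6.40000e-05)/2 = 0.0185505.
So far: 0.0733061.
Order-1 term: 1/12 · (-7.68000e-06 − (-0.0370370)) = 0.00308578.
Running total after k=1: 0.0763919.
Order-2 term: −1/720 · (-2.45760e-07 − (-0.0823045)) = -0.000114312.

S_2 ≈ 0.0762775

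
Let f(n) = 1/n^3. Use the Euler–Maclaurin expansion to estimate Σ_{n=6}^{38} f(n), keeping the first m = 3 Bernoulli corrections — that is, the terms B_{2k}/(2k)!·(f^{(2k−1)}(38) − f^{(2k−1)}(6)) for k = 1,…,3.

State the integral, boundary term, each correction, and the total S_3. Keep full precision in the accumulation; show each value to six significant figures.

S_3 ≈ 0.0160576

Integral: ∫_6^38 1/x^3 dx = 0.0135426.
Boundary: ½(f(6) + f(38)) = ½(0.00462963 + 1.82242e-05) = 0.00232393.
Integral + boundary = 0.0158666.
Correction k=1: B_{2}/2! · (f^{(1)}(38) − f^{(1)}(6)) = 1/12 · (-1.43876e-06 − (-0.00231481)) = 0.000192781.
Partial sum through k=1: 0.0160593.
Correction k=2: B_{4}/4! · (f^{(3)}(38) − f^{(3)}(6)) = −1/720 · (-1.99274e-08 − (-0.00128601)) = -1.78609e-06.
Partial sum through k=2: 0.0160576.
Correction k=3: B_{6}/6! · (f^{(5)}(38) − f^{(5)}(6)) = 1/30240 · (-5.79605e-10 − (-0.00150034)) = 4.96145e-08.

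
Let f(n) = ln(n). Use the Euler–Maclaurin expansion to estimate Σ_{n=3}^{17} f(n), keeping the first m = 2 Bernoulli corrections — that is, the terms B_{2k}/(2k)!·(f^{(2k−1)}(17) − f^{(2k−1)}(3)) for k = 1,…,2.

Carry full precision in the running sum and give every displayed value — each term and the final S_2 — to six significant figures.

S_2 ≈ 32.8119

∫_3^17 ln(x) dx evaluates to 30.8688.
Boundary: ½(f(3) + f(17)) = ½(1.09861 + 2.83321) = 1.96591.
So far: 32.8347.
Correction k=1: B_{2}/2! · (f^{(1)}(17) − f^{(1)}(3)) = 1/12 · (0.0588235 − 0.333333) = -0.0228758.
After k=1: 32.8118.
Correction k=2: B_{4}/4! · (f^{(3)}(17) − f^{(3)}(3)) = −1/720 · (0.000407083 − 0.0740741) = 0.000102315.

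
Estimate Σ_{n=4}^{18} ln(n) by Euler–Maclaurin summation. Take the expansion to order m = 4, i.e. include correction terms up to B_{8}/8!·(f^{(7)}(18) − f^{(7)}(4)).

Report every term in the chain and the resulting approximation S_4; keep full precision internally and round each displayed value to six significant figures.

S_4 ≈ 34.6037

∫_4^18 ln(x) dx evaluates to 32.4815.
Boundary: ½(f(4) + f(18)) = ½(1.38629 + 2.89037) = 2.13833.
Running total after boundary: 34.6198.
Order-1 term: 1/12 · (0.0555556 − 0.250000) = -0.0162037.
After k=1: 34.6036.
Order-2 term: −1/720 · (0.000342936 − 0.0312500) = 4.29265e-05.
After k=2: 34.6037.
Order-3 term: 1/30240 · (1.27013e-05 − 0.0234375) = -7.74630e-07.
After k=3: 34.6037.
Order-4 term: −1/1209600 · (1.17605e-06 − 0.0439453) = 3.63295e-08.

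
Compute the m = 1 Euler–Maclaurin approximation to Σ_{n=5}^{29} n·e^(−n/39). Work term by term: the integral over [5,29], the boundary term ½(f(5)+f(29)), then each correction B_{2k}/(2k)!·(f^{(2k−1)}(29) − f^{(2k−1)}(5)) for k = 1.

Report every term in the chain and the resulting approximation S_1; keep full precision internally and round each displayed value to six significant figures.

S_1 ≈ 257.785

∫_5^29 x·e^(−x/39) dx evaluates to 248.747.
Endpoint term: (f(5) + f(29))/2 = (4.39836 + 13.7867)/2 = 9.09254.
Integral + boundary = 257.839.
Correction k=1: B_{2}/2! · (f^{(1)}(29) − f^{(1)}(5)) = 1/12 · (0.121899 − 0.766894) = -0.0537497.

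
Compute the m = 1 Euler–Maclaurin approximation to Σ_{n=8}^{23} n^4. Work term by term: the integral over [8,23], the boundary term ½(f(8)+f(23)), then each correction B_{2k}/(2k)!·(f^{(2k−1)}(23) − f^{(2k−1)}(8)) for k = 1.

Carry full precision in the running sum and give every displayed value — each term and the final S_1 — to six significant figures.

Integral: ∫_8^23 x^4 dx = 1.28072e+06.
Boundary: ½(f(8) + f(23)) = ½(4096.00 + 279841) = 141968.
So far: 1.42268e+06.
Order-1 term: 1/12 · (48668.0 − 2048.00) = 3885.00.

S_1 ≈ 1.42657e+06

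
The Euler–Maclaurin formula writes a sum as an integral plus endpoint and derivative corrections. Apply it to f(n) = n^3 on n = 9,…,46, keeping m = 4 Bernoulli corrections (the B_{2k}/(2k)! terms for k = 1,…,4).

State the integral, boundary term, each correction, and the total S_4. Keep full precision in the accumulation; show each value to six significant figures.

S_4 ≈ 1.16726e+06

∫_9^46 x^3 dx evaluates to 1.11772e+06.
Endpoint term: (f(9) + f(46))/2 = (729.000 + 97336.0)/2 = 49032.5.
Integral + boundary = 1.16676e+06.
k=1: B_{2}/(2)! × [f^{(1)}(46) − f^{(1)}(9)] = 1/12 × (6348.00 − 243.000) = 508.750.
After k=1: 1.16726e+06.
k=2: B_{4}/(4)! × [f^{(3)}(46) − f^{(3)}(9)] = −1/720 × (6.00000 − 6.00000) = 0.00000.
After k=2: 1.16726e+06.
k=3: B_{6}/(6)! × [f^{(5)}(46) − f^{(5)}(9)] = 1/30240 × (0.00000 − 0.00000) = 0.00000.
After k=3: 1.16726e+06.
k=4: B_{8}/(8)! × [f^{(7)}(46) − f^{(7)}(9)] = −1/1209600 × (0.00000 − 0.00000) = 0.00000.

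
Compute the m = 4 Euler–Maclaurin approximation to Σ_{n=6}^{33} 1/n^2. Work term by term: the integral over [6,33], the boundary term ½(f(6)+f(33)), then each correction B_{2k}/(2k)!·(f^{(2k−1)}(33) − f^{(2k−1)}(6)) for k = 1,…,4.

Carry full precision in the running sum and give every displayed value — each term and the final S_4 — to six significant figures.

S_4 ≈ 0.151474

Integral: ∫_6^33 1/x^2 dx = 0.136364.
½[f(6) + f(33)] = ½[0.0277778 + 0.000918274] = 0.0143480.
So far: 0.150712.
Correction k=1: B_{2}/2! · (f^{(1)}(33) − f^{(1)}(6)) = 1/12 · (-5.56529e-05 − (-0.00925926)) = 0.000766967.
Partial sum through k=1: 0.151479.
Correction k=2: B_{4}/4! · (f^{(3)}(33) − f^{(3)}(6)) = −1/720 · (-6.13256e-07 − (-0.00308642)) = -4.28584e-06.
Partial sum through k=2: 0.151474.
Correction k=3: B_{6}/6! · (f^{(5)}(33) − f^{(5)}(6)) = 1/30240 · (-1.68941e-08 − (-0.00257202)) = 8.50529e-08.
Partial sum through k=3: 0.151474.
Correction k=4: B_{8}/8! · (f^{(7)}(33) − f^{(7)}(6)) = −1/1209600 · (-8.68750e-10 − (-0.00400091)) = -3.30763e-09.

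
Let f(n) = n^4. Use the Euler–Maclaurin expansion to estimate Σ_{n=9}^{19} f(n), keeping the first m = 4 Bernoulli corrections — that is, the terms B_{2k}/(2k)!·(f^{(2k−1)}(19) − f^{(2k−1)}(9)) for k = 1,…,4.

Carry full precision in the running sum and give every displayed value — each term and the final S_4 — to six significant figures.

S_4 ≈ 553894

The integral term ∫_9^19 x^4 dx = 483410.
Boundary: ½(f(9) + f(19)) = ½(6561.00 + 130321) = 68441.0.
So far: 551851.
k=1: B_{2}/(2)! × [f^{(1)}(19) − f^{(1)}(9)] = 1/12 × (27436.0 − 2916.00) = 2043.33.
Partial sum through k=1: 553894.
k=2: B_{4}/(4)! × [f^{(3)}(19) − f^{(3)}(9)] = −1/720 × (456.000 − 216.000) = -0.333333.
Partial sum through k=2: 553894.
k=3: B_{6}/(6)! × [f^{(5)}(19) − f^{(5)}(9)] = 1/30240 × (0.00000 − 0.00000) = 0.00000.
Partial sum through k=3: 553894.
k=4: B_{8}/(8)! × [f^{(7)}(19) − f^{(7)}(9)] = −1/1209600 × (0.00000 − 0.00000) = 0.00000.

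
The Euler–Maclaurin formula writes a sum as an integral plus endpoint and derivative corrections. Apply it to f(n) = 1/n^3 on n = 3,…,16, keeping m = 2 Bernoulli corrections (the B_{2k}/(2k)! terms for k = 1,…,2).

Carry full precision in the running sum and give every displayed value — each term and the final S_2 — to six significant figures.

∫_3^16 1/x^3 dx evaluates to 0.0536024.
½[f(3) + f(16)] = ½[0.0370370 + 0.000244141] = 0.0186406.
Running total after boundary: 0.0722430.
Correction k=1: B_{2}/2! · (f^{(1)}(16) − f^{(1)}(3)) = 1/12 · (-4.57764e-05 − (-0.0370370)) = 0.00308261.
Partial sum through k=1: 0.0753256.
Correction k=2: B_{4}/4! · (f^{(3)}(16) − f^{(3)}(3)) = −1/720 · (-3.57628e-06 − (-0.0823045)) = -0.000114307.

S_2 ≈ 0.0752113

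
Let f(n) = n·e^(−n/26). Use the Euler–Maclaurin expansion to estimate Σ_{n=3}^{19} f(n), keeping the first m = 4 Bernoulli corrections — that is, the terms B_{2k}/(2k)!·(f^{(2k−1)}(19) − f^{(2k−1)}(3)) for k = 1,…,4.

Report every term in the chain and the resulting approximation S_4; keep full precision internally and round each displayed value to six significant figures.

S_4 ≈ 114.288

The integral term ∫_3^19 x·e^(−x/26) dx = 108.432.
Boundary: ½(f(3) + f(19)) = ½(2.67307 + 9.14923) = 5.91115.
Running total after boundary: 114.343.
k=1: B_{2}/(2)! × [f^{(1)}(19) − f^{(1)}(3)] = 1/12 × (0.129645 − 0.788213) = -0.0548807.
Partial sum through k=1: 114.288.
k=2: B_{4}/(4)! × [f^{(3)}(19) − f^{(3)}(3)] = −1/720 × (0.00161645 − 0.00380216) = 3.03570e-06.
Partial sum through k=2: 114.288.
k=3: B_{6}/(6)! × [f^{(5)}(19) − f^{(5)}(3)] = 1/30240 × (4.49870e-06 − 9.52415e-06) = -1.66185e-10.
Partial sum through k=3: 114.288.
k=4: B_{8}/(8)! × [f^{(7)}(19) − f^{(7)}(3)] = −1/1209600 × (9.77249e-09 − 1.98577e-08) = 8.33763e-15.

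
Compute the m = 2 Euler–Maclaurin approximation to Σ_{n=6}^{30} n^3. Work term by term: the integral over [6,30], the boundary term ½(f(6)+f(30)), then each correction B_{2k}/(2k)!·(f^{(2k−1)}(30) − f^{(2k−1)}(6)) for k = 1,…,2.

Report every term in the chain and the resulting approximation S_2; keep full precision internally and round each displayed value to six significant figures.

S_2 ≈ 216000

Integral: ∫_6^30 x^3 dx = 202176.
Endpoint term: (f(6) + f(30))/2 = (216.000 + 27000.0)/2 = 13608.0.
Running total after boundary: 215784.
k=1: B_{2}/(2)! × [f^{(1)}(30) − f^{(1)}(6)] = 1/12 × (2700.00 − 108.000) = 216.000.
Running total after k=1: 216000.
k=2: B_{4}/(4)! × [f^{(3)}(30) − f^{(3)}(6)] = −1/720 × (6.00000 − 6.00000) = 0.00000.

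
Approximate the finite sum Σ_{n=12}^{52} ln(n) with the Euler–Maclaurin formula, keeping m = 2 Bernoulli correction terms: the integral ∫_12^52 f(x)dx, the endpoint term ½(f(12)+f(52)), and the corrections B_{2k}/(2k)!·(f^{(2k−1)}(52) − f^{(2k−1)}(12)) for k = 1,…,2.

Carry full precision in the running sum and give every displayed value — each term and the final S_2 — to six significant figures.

Integral: ∫_12^52 ln(x) dx = 135.646.
Endpoint term: (f(12) + f(52))/2 = (2.48491 + 3.95124)/2 = 3.21808.
So far: 138.864.
Order-1 term: 1/12 · (0.0192308 − 0.0833333) = -0.00534188.
After k=1: 138.859.
Order-2 term: −1/720 · (1.42239e-05 − 0.00115741) = 1.58775e-06.

S_2 ≈ 138.859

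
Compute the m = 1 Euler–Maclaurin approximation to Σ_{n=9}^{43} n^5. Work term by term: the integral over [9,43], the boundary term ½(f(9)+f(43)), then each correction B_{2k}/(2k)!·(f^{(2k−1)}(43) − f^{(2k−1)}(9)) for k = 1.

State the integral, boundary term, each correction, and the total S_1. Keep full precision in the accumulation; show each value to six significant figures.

∫_9^43 x^5 dx evaluates to 1.05347e+09.
Endpoint term: (f(9) + f(43))/2 = (59049.0 + 1.47008e+08)/2 = 7.35337e+07.
So far: 1.12701e+09.
Correction k=1: B_{2}/2! · (f^{(1)}(43) − f^{(1)}(9)) = 1/12 · (1.70940e+07 − 32805.0) = 1.42177e+06.

S_1 ≈ 1.12843e+09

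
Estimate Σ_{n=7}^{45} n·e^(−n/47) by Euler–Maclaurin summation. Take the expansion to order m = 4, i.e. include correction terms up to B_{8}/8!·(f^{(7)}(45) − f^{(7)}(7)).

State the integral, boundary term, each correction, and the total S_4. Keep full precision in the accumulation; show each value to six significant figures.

∫_7^45 x·e^(−x/47) dx evaluates to 526.941.
Endpoint term: (f(7) + f(45))/2 = (6.03137 + 17.2742)/2 = 11.6528.
So far: 538.593.
Order-1 term: 1/12 · (0.0163350 − 0.733297) = -0.0597468.
After k=1: 538.534.
Order-2 term: −1/720 · (0.000354947 − 0.00111206) = 1.05155e-06.
After k=2: 538.534.
Order-3 term: 1/30240 · (3.18017e-07 − 8.56571e-07) = -1.78093e-11.
After k=3: 538.534.
Order-4 term: −1/1209600 · (2.15189e-10 − 5.47632e-10) = 2.74837e-16.

S_4 ≈ 538.534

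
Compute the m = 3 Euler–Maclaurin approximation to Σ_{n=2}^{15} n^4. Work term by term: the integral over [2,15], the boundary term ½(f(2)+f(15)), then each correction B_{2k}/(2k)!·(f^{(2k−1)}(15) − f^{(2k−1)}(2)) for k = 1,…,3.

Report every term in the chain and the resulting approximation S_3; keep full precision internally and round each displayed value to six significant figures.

S_3 ≈ 178311

∫_2^15 x^4 dx evaluates to 151869.
½[f(2) + f(15)] = ½[16.0000 + 50625.0] = 25320.5.
So far: 177189.
k=1: B_{2}/(2)! × [f^{(1)}(15) − f^{(1)}(2)] = 1/12 × (13500.0 − 32.0000) = 1122.33.
After k=1: 178311.
k=2: B_{4}/(4)! × [f^{(3)}(15) − f^{(3)}(2)] = −1/720 × (360.000 − 48.0000) = -0.433333.
After k=2: 178311.
k=3: B_{6}/(6)! × [f^{(5)}(15) − f^{(5)}(2)] = 1/30240 × (0.00000 − 0.00000) = 0.00000.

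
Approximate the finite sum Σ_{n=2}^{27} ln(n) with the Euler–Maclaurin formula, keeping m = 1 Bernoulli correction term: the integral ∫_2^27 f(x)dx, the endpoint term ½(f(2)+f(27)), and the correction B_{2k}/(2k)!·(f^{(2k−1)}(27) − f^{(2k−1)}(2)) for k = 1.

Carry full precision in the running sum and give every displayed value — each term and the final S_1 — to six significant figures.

S_1 ≈ 64.5572

The integral term ∫_2^27 ln(x) dx = 62.6013.
½[f(2) + f(27)] = ½[0.693147 + 3.29584] = 1.99449.
Running total after boundary: 64.5958.
Correction k=1: B_{2}/2! · (f^{(1)}(27) − f^{(1)}(2)) = 1/12 · (0.0370370 − 0.500000) = -0.0385802.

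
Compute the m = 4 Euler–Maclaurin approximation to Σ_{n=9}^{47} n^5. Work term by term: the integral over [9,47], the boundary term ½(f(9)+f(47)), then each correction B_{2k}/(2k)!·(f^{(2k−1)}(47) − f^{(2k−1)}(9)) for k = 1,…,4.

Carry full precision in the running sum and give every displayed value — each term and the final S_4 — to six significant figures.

The integral term ∫_9^47 x^5 dx = 1.79645e+09.
Boundary: ½(f(9) + f(47)) = ½(59049.0 + 2.29345e+08) = 1.14702e+08.
Running total after boundary: 1.91115e+09.
Correction k=1: B_{2}/2! · (f^{(1)}(47) − f^{(1)}(9)) = 1/12 · (2.43984e+07 − 32805.0) = 2.03047e+06.
Partial sum through k=1: 1.91318e+09.
Correction k=2: B_{4}/4! · (f^{(3)}(47) − f^{(3)}(9)) = −1/720 · (132540 − 4860.00) = -177.333.
Partial sum through k=2: 1.91318e+09.
Correction k=3: B_{6}/6! · (f^{(5)}(47) − f^{(5)}(9)) = 1/30240 · (120.000 − 120.000) = 0.00000.
Partial sum through k=3: 1.91318e+09.
Correction k=4: B_{8}/8! · (f^{(7)}(47) − f^{(7)}(9)) = −1/1209600 · (0.00000 − 0.00000) = 0.00000.

S_4 ≈ 1.91318e+09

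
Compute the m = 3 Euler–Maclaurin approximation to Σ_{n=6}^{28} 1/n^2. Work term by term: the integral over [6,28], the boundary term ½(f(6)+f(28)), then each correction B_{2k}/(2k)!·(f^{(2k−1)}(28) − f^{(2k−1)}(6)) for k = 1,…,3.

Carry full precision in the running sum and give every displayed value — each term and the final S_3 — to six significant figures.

S_3 ≈ 0.146239

The integral term ∫_6^28 1/x^2 dx = 0.130952.
Boundary: ½(f(6) + f(28)) = ½(0.0277778 + 0.00127551) = 0.0145266.
Running total after boundary: 0.145479.
Correction k=1: B_{2}/2! · (f^{(1)}(28) − f^{(1)}(6)) = 1/12 · (-9.11079e-05 − (-0.00925926)) = 0.000764013.
Partial sum through k=1: 0.146243.
Correction k=2: B_{4}/4! · (f^{(3)}(28) − f^{(3)}(6)) = −1/720 · (-1.39451e-06 − (-0.00308642)) = -4.28476e-06.
Partial sum through k=2: 0.146239.
Correction k=3: B_{6}/6! · (f^{(5)}(28) − f^{(5)}(6)) = 1/30240 · (-5.33613e-08 − (-0.00257202)) = 8.50517e-08.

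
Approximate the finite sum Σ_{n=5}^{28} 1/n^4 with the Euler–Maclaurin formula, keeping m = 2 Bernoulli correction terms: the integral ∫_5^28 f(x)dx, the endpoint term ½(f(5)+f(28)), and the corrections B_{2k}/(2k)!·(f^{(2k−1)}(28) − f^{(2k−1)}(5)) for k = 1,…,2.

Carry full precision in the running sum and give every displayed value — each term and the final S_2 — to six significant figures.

The integral term ∫_5^28 1/x^4 dx = 0.00265148.
Boundary: ½(f(5) + f(28)) = ½(0.00160000 + 1.62693e-06) = 0.000800813.
Integral + boundary = 0.00345230.
k=1: B_{2}/(2)! × [f^{(1)}(28) − f^{(1)}(5)] = 1/12 × (-2.32418e-07 − (-0.00128000)) = 0.000106647.
Running total after k=1: 0.00355894.
k=2: B_{4}/(4)! × [f^{(3)}(28) − f^{(3)}(5)] = −1/720 × (-8.89355e-09 − (-0.00153600)) = -2.13332e-06.

S_2 ≈ 0.00355681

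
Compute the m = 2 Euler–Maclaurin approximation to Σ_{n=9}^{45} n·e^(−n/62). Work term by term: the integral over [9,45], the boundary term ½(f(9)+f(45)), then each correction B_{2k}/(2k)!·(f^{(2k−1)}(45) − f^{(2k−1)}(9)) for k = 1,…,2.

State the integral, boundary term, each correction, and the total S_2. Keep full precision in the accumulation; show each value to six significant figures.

The integral term ∫_9^45 x·e^(−x/62) dx = 596.795.
Boundary: ½(f(9) + f(45)) = ½(7.78395 + 21.7770) = 14.7805.
Integral + boundary = 611.575.
Correction k=1: B_{2}/2! · (f^{(1)}(45) − f^{(1)}(9)) = 1/12 · (0.132692 − 0.739335) = -0.0505536.
Running total after k=1: 611.525.
Correction k=2: B_{4}/4! · (f^{(3)}(45) − f^{(3)}(9)) = −1/720 · (0.000286306 − 0.000642326) = 4.94472e-07.

S_2 ≈ 611.525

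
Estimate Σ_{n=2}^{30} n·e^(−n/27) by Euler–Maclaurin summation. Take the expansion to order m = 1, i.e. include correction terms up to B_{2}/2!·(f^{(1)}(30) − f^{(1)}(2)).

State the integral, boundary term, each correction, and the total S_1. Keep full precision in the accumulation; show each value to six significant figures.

S_1 ≈ 226.260

Integral: ∫_2^30 x·e^(−x/27) dx = 220.468.
½[f(2) + f(30)] = ½[1.85721 + 9.87579] = 5.86650.
So far: 226.335.
k=1: B_{2}/(2)! × [f^{(1)}(30) − f^{(1)}(2)] = 1/12 × (-0.0365770 − 0.859818) = -0.0746995.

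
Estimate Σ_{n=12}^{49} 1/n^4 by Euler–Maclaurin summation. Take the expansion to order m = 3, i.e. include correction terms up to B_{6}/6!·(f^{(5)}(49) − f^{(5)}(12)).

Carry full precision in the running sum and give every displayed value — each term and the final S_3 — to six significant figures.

The integral term ∫_12^49 1/x^4 dx = 0.000190068.
½[f(12) + f(49)] = ½[4.82253e-05 + 1.73467e-07] = 2.41994e-05.
So far: 0.000214267.
Order-1 term: 1/12 · (-1.41605e-08 − (-1.60751e-05)) = 1.33841e-06.
After k=1: 0.000215606.
Order-2 term: −1/720 · (-1.76933e-10 − (-3.34898e-06)) = -4.65112e-09.
After k=2: 0.000215601.
Order-3 term: 1/30240 · (-4.12672e-12 − (-1.30238e-06)) = 4.30680e-11.

S_3 ≈ 0.000215601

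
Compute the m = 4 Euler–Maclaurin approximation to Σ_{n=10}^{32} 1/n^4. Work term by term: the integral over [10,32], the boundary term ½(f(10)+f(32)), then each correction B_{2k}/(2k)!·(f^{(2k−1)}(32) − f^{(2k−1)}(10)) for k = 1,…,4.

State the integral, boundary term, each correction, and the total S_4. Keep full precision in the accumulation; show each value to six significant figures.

S_4 ≈ 0.000376945

The integral term ∫_10^32 1/x^4 dx = 0.000323161.
Endpoint term: (f(10) + f(32))/2 = (0.000100000 + 9.53674e-07)/2 = 5.04768e-05.
So far: 0.000373638.
k=1: B_{2}/(2)! × [f^{(1)}(32) − f^{(1)}(10)] = 1/12 × (-1.19209e-07 − (-4.00000e-05)) = 3.32340e-06.
Partial sum through k=1: 0.000376961.
k=2: B_{4}/(4)! × [f^{(3)}(32) − f^{(3)}(10)] = −1/720 × (-3.49246e-09 − (-1.20000e-05)) = -1.66618e-08.
Partial sum through k=2: 0.000376944.
k=3: B_{6}/(6)! × [f^{(5)}(32) − f^{(5)}(10)] = 1/30240 × (-1.90994e-10 − (-6.72000e-06)) = 2.22216e-10.
Partial sum through k=3: 0.000376945.
k=4: B_{8}/(8)! × [f^{(7)}(32) − f^{(7)}(10)] = −1/1209600 × (-1.67866e-11 − (-6.04800e-06)) = -4.99999e-12.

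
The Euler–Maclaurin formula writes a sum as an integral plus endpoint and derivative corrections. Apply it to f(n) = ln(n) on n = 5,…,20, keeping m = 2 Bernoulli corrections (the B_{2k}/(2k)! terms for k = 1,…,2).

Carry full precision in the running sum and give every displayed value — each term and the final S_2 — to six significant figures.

The integral term ∫_5^20 ln(x) dx = 36.8675.
Boundary: ½(f(5) + f(20)) = ½(1.60944 + 2.99573) = 2.30259.
Integral + boundary = 39.1700.
Order-1 term: 1/12 · (0.0500000 − 0.200000) = -0.0125000.
Running total after k=1: 39.1575.
Order-2 term: −1/720 · (0.000250000 − 0.0160000) = 2.18750e-05.

S_2 ≈ 39.1576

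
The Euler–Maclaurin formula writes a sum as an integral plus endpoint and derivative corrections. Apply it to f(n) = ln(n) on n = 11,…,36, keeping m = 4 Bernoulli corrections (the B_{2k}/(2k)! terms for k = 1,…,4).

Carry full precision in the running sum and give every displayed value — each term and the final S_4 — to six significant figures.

S_4 ≈ 80.6153

∫_11^36 ln(x) dx evaluates to 77.6298.
Boundary: ½(f(11) + f(36)) = ½(2.39790 + 3.58352) = 2.99071.
Integral + boundary = 80.6205.
Correction k=1: B_{2}/2! · (f^{(1)}(36) − f^{(1)}(11)) = 1/12 · (0.0277778 − 0.0909091) = -0.00526094.
Running total after k=1: 80.6153.
Correction k=2: B_{4}/4! · (f^{(3)}(36) − f^{(3)}(11)) = −1/720 · (4.28669e-05 − 0.00150263) = 2.02745e-06.
Running total after k=2: 80.6153.
Correction k=3: B_{6}/6! · (f^{(5)}(36) − f^{(5)}(11)) = 1/30240 · (3.96916e-07 − 0.000149021) = -4.91482e-09.
Running total after k=3: 80.6153.
Correction k=4: B_{8}/8! · (f^{(7)}(36) − f^{(7)}(11)) = −1/1209600 · (9.18787e-09 − 3.69474e-05) = 3.05375e-11.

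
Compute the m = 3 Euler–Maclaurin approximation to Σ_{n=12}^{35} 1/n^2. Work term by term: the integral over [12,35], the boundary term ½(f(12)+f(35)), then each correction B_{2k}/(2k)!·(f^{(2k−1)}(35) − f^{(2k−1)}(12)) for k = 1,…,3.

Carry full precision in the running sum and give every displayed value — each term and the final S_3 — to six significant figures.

S_3 ≈ 0.0587347

The integral term ∫_12^35 1/x^2 dx = 0.0547619.
½[f(12) + f(35)] = ½[0.00694444 + 0.000816327] = 0.00388039.
Integral + boundary = 0.0586423.
Correction k=1: B_{2}/2! · (f^{(1)}(35) − f^{(1)}(12)) = 1/12 · (-4.66472e-05 − (-0.00115741)) = 9.25633e-05.
Running total after k=1: 0.0587349.
Correction k=2: B_{4}/4! · (f^{(3)}(35) − f^{(3)}(12)) = −1/720 · (-4.56952e-07 − (-9.64506e-05)) = -1.33325e-07.
Running total after k=2: 0.0587347.
Correction k=3: B_{6}/6! · (f^{(5)}(35) − f^{(5)}(12)) = 1/30240 · (-1.11907e-08 − (-2.00939e-05)) = 6.64110e-10.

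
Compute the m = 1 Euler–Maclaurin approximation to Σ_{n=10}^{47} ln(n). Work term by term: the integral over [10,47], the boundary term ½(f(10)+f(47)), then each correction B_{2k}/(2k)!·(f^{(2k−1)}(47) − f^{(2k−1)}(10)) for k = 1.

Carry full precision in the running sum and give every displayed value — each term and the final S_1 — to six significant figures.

Integral: ∫_10^47 ln(x) dx = 120.931.
Boundary: ½(f(10) + f(47)) = ½(2.30259 + 3.85015) = 3.07637.
So far: 124.007.
Order-1 term: 1/12 · (0.0212766 − 0.100000) = -0.00656028.

S_1 ≈ 124.001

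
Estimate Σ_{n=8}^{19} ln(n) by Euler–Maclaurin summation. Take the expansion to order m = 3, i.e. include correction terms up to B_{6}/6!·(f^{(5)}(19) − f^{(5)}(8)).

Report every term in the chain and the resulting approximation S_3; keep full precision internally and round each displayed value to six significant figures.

∫_8^19 ln(x) dx evaluates to 28.3088.
½[f(8) + f(19)] = ½[2.07944 + 2.94444] = 2.51194.
So far: 30.8207.
k=1: B_{2}/(2)! × [f^{(1)}(19) − f^{(1)}(8)] = 1/12 × (0.0526316 − 0.125000) = -0.00603070.
Running total after k=1: 30.8147.
k=2: B_{4}/(4)! × [f^{(3)}(19) − f^{(3)}(8)] = −1/720 × (0.000291588 − 0.00390625) = 5.02036e-06.
Running total after k=2: 30.8147.
k=3: B_{6}/(6)! × [f^{(5)}(19) − f^{(5)}(8)] = 1/30240 × (9.69267e-06 − 0.000732422) = -2.38998e-08.

S_3 ≈ 30.8147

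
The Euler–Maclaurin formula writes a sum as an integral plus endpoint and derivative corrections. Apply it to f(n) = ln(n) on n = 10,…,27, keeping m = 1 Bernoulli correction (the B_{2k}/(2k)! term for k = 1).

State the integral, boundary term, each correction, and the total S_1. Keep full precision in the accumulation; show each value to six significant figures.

S_1 ≈ 51.7557

∫_10^27 ln(x) dx evaluates to 48.9617.
Boundary: ½(f(10) + f(27)) = ½(2.30259 + 3.29584) = 2.79921.
Integral + boundary = 51.7610.
k=1: B_{2}/(2)! × [f^{(1)}(27) − f^{(1)}(10)] = 1/12 × (0.0370370 − 0.100000) = -0.00524691.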